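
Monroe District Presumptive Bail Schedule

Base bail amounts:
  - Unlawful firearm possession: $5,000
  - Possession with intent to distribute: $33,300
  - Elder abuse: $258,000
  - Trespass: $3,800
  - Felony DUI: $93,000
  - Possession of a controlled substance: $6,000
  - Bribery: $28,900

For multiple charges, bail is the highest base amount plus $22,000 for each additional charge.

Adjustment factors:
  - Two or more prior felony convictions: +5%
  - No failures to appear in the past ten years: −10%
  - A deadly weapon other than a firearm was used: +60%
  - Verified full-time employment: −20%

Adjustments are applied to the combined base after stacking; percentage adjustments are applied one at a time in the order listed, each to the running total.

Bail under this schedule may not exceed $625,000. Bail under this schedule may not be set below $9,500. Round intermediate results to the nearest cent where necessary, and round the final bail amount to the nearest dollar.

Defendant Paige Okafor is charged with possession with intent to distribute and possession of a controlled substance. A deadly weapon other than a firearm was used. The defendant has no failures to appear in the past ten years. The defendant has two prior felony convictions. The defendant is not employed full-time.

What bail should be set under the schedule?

$83,614

Base amounts from the schedule: possession with intent to distribute $33,300; possession of a controlled substance $6,000.
Stacking rule: highest base plus $22,000 per additional charge. Highest is possession with intent to distribute at $33,300; 1 additional charge → +$22,000. Combined base = $55,300.
Two or more prior felony convictions (+5%): $55,300 × 1.05 = $58,065.
No failures to appear in the past ten years (−10%): $58,065 × 0.9 = $52,258.50.
A deadly weapon other than a firearm was used (+60%): $52,258.50 × 1.6 = $83,613.60.
$83,613.60 is within the $625,000 maximum.
$83,613.60 is at or above the $9,500 minimum.
Rounded to the nearest dollar: $83,614.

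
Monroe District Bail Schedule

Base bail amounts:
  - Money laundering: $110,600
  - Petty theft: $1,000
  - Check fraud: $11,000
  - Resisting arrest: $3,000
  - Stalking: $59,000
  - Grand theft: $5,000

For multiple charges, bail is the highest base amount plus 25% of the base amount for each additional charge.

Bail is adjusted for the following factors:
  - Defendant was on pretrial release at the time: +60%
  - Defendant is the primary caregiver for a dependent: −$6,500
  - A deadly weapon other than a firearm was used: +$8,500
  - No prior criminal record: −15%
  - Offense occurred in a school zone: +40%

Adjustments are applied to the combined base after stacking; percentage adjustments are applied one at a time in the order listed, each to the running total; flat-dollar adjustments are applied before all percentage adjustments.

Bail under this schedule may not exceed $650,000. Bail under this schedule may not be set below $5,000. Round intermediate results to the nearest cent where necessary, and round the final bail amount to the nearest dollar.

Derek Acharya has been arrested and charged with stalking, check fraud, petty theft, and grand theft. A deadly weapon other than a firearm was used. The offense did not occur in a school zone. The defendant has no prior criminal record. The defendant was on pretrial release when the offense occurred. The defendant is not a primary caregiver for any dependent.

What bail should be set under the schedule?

Base amounts from the schedule: stalking $59,000; check fraud $11,000; petty theft $1,000; grand theft $5,000.
Stacking rule: highest base plus 25% of each additional charge. Highest is stalking at $59,000. Additional: $11,000 × 25% = $2,750; $1,000 × 25% = $250; $5,000 × 25% = $1,250. Combined base = $59,000 + $4,250 = $63,250.
A deadly weapon other than a firearm was used (+$8,500 flat): $63,250 + $8,500 = $71,750.
Defendant was on pretrial release at the time (+60%): $71,750 × 1.6 = $114,800.
No prior criminal record (−15%): $114,800 × 0.85 = $97,580.
$97,580 is within the $650,000 maximum.
$97,580 is at or above the $5,000 minimum.

$97,580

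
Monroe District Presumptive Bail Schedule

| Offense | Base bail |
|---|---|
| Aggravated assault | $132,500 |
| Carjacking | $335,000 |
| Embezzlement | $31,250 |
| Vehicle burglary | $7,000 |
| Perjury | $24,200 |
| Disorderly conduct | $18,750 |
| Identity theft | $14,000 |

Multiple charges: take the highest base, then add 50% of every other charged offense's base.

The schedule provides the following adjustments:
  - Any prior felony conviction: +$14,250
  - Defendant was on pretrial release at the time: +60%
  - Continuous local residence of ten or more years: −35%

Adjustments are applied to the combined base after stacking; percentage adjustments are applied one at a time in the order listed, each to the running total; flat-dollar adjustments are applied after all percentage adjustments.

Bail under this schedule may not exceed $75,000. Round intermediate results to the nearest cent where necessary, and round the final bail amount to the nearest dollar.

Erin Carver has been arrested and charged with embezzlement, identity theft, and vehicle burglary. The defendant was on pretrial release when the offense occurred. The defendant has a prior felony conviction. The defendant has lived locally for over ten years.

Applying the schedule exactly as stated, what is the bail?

$57,670

Base amounts from the schedule: embezzlement $31,250; identity theft $14,000; vehicle burglary $7,000.
Stacking rule: highest base plus 50% of each additional charge. Highest is embezzlement at $31,250. Additional: $14,000 × 50% = $7,000; $7,000 × 50% = $3,500. Combined base = $31,250 + $10,500 = $41,750.
Defendant was on pretrial release at the time (+60%): $41,750 × 1.6 = $66,800.
Continuous local residence of ten or more years (−35%): $66,800 × 0.65 = $43,420.
Any prior felony conviction (+$14,250 flat): $43,420 + $14,250 = $57,670.
$57,670 is within the $75,000 maximum.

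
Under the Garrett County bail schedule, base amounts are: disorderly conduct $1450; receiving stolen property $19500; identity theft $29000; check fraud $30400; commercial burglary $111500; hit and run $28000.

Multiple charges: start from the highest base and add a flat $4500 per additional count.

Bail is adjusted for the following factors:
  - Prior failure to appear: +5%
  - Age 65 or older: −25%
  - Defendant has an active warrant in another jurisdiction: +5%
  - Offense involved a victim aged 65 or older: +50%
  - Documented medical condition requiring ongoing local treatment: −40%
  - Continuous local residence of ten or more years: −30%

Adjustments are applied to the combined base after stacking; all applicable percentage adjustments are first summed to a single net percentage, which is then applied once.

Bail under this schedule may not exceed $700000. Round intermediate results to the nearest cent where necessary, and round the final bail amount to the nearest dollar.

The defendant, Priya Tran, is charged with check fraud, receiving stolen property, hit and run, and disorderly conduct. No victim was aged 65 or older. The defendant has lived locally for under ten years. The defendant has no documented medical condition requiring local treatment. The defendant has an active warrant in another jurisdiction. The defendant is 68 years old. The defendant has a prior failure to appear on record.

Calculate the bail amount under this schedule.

$37315

Base amounts from the schedule: check fraud $30400; receiving stolen property $19500; hit and run $28000; disorderly conduct $1450.
Stacking rule: highest base plus $4500 per additional charge. Highest is check fraud at $30400; 3 additional charges → +$13500. Combined base = $43900.
Net percentage adjustment: +5% −25% +5% = −15%. $43900 × 0.85 = $37315.
$37315 is within the $700000 maximum.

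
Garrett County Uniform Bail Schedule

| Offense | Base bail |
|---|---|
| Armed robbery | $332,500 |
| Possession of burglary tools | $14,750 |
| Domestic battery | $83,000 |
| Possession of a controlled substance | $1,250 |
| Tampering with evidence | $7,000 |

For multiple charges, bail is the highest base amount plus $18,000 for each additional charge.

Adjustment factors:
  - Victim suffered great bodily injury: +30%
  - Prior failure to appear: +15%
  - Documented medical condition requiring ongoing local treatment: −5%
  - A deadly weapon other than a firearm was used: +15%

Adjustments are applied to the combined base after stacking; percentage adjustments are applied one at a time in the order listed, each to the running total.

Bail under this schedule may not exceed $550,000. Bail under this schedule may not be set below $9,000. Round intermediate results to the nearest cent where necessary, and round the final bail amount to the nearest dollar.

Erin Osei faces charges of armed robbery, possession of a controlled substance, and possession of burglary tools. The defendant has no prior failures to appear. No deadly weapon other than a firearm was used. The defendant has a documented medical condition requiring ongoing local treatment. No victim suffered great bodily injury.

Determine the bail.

Base amounts from the schedule: armed robbery $332,500; possession of a controlled substance $1,250; possession of burglary tools $14,750.
Stacking rule: highest base plus $18,000 per additional charge. Highest is armed robbery at $332,500; 2 additional charges → +$36,000. Combined base = $368,500.
Documented medical condition requiring ongoing local treatment (−5%): $368,500 × 0.95 = $350,075.
$350,075 is within the $550,000 maximum.
$350,075 is at or above the $9,000 minimum.

$350,075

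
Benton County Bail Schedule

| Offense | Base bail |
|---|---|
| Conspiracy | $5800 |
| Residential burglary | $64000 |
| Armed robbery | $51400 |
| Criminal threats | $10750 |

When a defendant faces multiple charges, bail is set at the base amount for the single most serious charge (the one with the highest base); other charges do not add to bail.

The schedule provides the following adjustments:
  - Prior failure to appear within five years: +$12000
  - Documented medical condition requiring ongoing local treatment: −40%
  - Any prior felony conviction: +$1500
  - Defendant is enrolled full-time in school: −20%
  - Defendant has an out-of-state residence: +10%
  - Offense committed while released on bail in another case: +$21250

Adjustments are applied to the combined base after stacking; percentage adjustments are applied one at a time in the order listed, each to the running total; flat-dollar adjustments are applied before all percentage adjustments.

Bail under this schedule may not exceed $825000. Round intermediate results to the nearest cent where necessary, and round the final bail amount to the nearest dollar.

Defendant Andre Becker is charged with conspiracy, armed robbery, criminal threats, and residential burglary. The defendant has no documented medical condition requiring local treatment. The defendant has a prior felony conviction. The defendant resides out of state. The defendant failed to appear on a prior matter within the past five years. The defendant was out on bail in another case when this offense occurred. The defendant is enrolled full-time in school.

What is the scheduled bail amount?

Base amounts from the schedule: conspiracy $5800; armed robbery $51400; criminal threats $10750; residential burglary $64000.
Stacking rule: use the highest base only. Highest is residential burglary at $64000. Combined base = $64000.
Prior failure to appear within five years (+$12000 flat): $64000 + $12000 = $76000.
Any prior felony conviction (+$1500 flat): $76000 + $1500 = $77500.
Offense committed while released on bail in another case (+$21250 flat): $77500 + $21250 = $98750.
Defendant is enrolled full-time in school (−20%): $98750 × 0.8 = $79000.
Defendant has an out-of-state residence (+10%): $79000 × 1.1 = $86900.
$86900 is within the $825000 maximum.

$86900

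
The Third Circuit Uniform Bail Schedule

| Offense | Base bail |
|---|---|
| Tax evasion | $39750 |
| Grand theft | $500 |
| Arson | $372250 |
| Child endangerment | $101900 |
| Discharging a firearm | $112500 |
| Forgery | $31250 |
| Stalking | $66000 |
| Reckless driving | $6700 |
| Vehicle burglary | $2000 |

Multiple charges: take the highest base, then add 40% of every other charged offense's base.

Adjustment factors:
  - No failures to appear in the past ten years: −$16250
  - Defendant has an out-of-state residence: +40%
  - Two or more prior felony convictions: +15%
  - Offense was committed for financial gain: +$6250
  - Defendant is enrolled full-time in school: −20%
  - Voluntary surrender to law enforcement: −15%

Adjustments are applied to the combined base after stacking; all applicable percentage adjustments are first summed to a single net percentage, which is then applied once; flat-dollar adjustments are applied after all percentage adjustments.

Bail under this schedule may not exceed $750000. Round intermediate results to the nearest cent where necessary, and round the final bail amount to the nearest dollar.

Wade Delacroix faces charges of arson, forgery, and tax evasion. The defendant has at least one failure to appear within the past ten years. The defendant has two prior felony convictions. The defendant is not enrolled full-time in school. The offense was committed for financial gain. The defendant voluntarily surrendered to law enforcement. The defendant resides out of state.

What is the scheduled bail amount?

Base amounts from the schedule: arson $372250; forgery $31250; tax evasion $39750.
Stacking rule: highest base plus 40% of each additional charge. Highest is arson at $372250. Additional: $31250 × 40% = $12500; $39750 × 40% = $15900. Combined base = $372250 + $28400 = $400650.
Net percentage adjustment: +40% +15% −15% = +40%. $400650 × 1.4 = $560910.
Offense was committed for financial gain (+$6250 flat): $560910 + $6250 = $567160.
$567160 is within the $750000 maximum.

$567160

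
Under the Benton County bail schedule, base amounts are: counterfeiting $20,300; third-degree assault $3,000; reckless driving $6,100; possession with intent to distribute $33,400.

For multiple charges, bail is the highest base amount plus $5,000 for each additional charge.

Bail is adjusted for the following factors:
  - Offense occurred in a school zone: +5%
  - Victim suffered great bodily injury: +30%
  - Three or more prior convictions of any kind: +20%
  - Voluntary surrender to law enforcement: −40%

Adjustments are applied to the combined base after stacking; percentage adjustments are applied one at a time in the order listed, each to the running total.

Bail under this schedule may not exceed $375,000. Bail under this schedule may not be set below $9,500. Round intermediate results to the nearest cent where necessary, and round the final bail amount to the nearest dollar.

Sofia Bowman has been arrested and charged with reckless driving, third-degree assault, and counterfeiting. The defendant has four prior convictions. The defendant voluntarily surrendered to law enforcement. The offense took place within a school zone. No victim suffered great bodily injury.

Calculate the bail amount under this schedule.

$22,907

Base amounts from the schedule: reckless driving $6,100; third-degree assault $3,000; counterfeiting $20,300.
Stacking rule: highest base plus $5,000 per additional charge. Highest is counterfeiting at $20,300; 2 additional charges → +$10,000. Combined base = $30,300.
Offense occurred in a school zone (+5%): $30,300 × 1.05 = $31,815.
Three or more prior convictions of any kind (+20%): $31,815 × 1.2 = $38,178.
Voluntary surrender to law enforcement (−40%): $38,178 × 0.6 = $22,906.80.
$22,906.80 is within the $375,000 maximum.
$22,906.80 is at or above the $9,500 minimum.
Rounded to the nearest dollar: $22,907.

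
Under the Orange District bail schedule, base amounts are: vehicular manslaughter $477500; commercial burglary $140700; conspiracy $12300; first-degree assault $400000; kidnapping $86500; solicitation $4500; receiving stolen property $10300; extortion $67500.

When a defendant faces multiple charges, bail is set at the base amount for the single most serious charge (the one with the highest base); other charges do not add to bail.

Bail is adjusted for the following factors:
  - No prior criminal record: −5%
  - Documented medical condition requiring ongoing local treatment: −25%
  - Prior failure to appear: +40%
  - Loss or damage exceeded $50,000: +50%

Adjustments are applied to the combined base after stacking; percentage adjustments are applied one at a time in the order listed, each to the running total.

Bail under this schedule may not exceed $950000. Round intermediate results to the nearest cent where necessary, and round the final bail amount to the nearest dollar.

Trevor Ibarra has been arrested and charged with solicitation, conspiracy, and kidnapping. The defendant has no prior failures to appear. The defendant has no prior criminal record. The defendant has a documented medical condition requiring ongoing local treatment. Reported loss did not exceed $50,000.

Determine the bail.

$61631

Base amounts from the schedule: solicitation $4500; conspiracy $12300; kidnapping $86500.
Stacking rule: use the highest base only. Highest is kidnapping at $86500. Combined base = $86500.
No prior criminal record (−5%): $86500 × 0.95 = $82175.
Documented medical condition requiring ongoing local treatment (−25%): $82175 × 0.75 = $61631.25.
$61631.25 is within the $950000 maximum.
Rounded to the nearest dollar: $61631.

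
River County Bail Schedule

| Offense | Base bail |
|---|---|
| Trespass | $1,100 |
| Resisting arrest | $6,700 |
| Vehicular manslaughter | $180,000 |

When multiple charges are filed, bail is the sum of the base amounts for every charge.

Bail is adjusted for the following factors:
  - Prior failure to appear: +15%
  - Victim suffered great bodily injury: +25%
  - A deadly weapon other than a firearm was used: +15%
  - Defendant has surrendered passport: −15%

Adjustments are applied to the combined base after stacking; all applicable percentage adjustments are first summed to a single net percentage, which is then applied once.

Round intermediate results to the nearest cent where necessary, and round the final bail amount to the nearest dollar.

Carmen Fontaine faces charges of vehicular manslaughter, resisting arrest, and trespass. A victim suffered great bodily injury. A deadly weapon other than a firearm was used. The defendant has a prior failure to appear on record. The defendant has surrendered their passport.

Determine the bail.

$262,920

Base amounts from the schedule: vehicular manslaughter $180,000; resisting arrest $6,700; trespass $1,100.
Stacking rule: sum of all bases. $180,000 + $6,700 + $1,100 = $187,800.
Net percentage adjustment: +15% +25% +15% −15% = +40%. $187,800 × 1.4 = $262,920.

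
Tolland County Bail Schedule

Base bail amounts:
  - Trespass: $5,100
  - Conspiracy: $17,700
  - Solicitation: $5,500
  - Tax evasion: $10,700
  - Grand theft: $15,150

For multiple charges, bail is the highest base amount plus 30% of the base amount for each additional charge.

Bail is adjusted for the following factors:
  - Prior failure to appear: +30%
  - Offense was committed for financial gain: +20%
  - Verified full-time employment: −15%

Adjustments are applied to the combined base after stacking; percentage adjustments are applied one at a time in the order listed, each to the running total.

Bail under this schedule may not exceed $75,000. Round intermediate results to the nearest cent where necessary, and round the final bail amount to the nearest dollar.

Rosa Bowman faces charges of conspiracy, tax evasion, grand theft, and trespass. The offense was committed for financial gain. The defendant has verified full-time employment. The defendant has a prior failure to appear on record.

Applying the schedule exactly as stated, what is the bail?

Base amounts from the schedule: conspiracy $17,700; tax evasion $10,700; grand theft $15,150; trespass $5,100.
Stacking rule: highest base plus 30% of each additional charge. Highest is conspiracy at $17,700. Additional: $10,700 × 30% = $3,210; $15,150 × 30% = $4,545; $5,100 × 30% = $1,530. Combined base = $17,700 + $9,285 = $26,985.
Prior failure to appear (+30%): $26,985 × 1.3 = $35,080.50.
Offense was committed for financial gain (+20%): $35,080.50 × 1.2 = $42,096.60.
Verified full-time employment (−15%): $42,096.60 × 0.85 = $35,782.11.
$35,782.11 is within the $75,000 maximum.
Rounded to the nearest dollar: $35,782.

$35,782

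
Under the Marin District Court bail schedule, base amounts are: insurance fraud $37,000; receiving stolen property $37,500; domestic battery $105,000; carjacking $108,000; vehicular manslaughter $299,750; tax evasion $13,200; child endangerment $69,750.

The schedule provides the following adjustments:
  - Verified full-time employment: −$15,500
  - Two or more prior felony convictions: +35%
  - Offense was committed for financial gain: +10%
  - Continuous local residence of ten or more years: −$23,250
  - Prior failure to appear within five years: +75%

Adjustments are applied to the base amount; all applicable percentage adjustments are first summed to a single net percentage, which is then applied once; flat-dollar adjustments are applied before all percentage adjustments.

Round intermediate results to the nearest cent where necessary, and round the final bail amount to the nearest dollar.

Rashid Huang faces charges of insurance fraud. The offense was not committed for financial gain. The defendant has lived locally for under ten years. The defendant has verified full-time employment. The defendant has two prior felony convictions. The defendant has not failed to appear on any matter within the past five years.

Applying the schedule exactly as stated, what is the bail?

Base amounts from the schedule: insurance fraud $37,000.
Single charge. Combined base = $37,000.
Verified full-time employment (−$15,500 flat): $37,000 − $15,500 = $21,500.
Two or more prior felony convictions (+35%): $21,500 × 1.35 = $29,025.

$29,025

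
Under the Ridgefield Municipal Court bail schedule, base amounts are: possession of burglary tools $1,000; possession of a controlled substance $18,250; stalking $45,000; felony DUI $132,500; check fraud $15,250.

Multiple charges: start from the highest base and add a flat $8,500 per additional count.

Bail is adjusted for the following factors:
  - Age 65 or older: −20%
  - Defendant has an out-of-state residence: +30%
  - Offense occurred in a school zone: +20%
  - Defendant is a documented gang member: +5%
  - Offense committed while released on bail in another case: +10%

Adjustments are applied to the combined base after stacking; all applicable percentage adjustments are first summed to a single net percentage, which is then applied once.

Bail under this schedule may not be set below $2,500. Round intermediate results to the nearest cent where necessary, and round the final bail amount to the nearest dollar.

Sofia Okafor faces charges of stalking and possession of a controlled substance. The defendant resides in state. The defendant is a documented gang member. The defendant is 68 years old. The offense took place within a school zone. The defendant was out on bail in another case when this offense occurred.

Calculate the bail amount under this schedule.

$61,525

Base amounts from the schedule: stalking $45,000; possession of a controlled substance $18,250.
Stacking rule: highest base plus $8,500 per additional charge. Highest is stalking at $45,000; 1 additional charge → +$8,500. Combined base = $53,500.
Net percentage adjustment: −20% +20% +5% +10% = +15%. $53,500 × 1.15 = $61,525.
$61,525 is at or above the $2,500 minimum.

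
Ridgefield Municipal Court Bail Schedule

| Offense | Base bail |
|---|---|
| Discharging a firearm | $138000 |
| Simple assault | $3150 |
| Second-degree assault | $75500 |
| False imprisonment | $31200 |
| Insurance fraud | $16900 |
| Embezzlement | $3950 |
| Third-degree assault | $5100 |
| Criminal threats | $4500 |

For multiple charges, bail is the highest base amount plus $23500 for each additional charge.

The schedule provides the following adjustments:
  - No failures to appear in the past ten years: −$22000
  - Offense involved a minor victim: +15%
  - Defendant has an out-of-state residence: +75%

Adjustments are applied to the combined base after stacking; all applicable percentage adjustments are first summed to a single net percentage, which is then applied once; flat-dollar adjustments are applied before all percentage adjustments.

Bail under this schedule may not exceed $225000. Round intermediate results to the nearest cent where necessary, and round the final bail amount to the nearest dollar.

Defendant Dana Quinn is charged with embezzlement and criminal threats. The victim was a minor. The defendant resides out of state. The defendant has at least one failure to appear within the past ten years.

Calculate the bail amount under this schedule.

$53200

Base amounts from the schedule: embezzlement $3950; criminal threats $4500.
Stacking rule: highest base plus $23500 per additional charge. Highest is criminal threats at $4500; 1 additional charge → +$23500. Combined base = $28000.
Net percentage adjustment: +15% +75% = +90%. $28000 × 1.9 = $53200.
$53200 is within the $225000 maximum.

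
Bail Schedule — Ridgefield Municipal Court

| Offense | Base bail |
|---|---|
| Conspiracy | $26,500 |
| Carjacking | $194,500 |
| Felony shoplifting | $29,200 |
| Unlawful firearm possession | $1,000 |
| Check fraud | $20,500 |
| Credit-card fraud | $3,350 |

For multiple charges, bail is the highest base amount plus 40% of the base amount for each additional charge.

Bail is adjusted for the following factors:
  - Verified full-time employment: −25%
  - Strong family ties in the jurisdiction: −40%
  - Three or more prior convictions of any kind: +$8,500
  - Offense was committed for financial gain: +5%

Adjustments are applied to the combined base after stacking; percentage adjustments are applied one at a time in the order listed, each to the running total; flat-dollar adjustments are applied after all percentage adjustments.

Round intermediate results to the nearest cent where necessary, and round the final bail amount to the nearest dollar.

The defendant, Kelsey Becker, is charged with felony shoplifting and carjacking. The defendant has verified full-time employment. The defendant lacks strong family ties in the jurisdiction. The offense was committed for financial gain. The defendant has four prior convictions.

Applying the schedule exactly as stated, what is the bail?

$170,867

Base amounts from the schedule: felony shoplifting $29,200; carjacking $194,500.
Stacking rule: highest base plus 40% of each additional charge. Highest is carjacking at $194,500. Additional: $29,200 × 40% = $11,680. Combined base = $194,500 + $11,680 = $206,180.
Verified full-time employment (−25%): $206,180 × 0.75 = $154,635.
Offense was committed for financial gain (+5%): $154,635 × 1.05 = $162,366.75.
Three or more prior convictions of any kind (+$8,500 flat): $162,366.75 + $8,500 = $170,866.75.
Rounded to the nearest dollar: $170,867.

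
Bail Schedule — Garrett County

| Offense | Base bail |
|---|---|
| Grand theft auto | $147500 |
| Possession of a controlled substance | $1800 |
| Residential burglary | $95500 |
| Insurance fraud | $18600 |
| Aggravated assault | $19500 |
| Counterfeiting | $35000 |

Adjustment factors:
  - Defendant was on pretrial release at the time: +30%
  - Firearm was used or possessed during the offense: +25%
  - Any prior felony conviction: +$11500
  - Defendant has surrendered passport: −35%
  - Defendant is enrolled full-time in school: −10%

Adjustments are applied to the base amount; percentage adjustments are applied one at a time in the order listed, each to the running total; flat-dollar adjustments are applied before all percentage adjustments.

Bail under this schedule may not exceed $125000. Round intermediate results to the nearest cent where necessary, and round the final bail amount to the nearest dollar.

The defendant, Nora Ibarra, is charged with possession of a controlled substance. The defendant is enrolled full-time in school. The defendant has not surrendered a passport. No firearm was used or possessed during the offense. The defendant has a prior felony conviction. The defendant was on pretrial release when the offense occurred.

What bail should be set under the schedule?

Base amounts from the schedule: possession of a controlled substance $1800.
Single charge. Combined base = $1800.
Any prior felony conviction (+$11500 flat): $1800 + $11500 = $13300.
Defendant was on pretrial release at the time (+30%): $13300 × 1.3 = $17290.
Defendant is enrolled full-time in school (−10%): $17290 × 0.9 = $15561.
$15561 is within the $125000 maximum.

$15561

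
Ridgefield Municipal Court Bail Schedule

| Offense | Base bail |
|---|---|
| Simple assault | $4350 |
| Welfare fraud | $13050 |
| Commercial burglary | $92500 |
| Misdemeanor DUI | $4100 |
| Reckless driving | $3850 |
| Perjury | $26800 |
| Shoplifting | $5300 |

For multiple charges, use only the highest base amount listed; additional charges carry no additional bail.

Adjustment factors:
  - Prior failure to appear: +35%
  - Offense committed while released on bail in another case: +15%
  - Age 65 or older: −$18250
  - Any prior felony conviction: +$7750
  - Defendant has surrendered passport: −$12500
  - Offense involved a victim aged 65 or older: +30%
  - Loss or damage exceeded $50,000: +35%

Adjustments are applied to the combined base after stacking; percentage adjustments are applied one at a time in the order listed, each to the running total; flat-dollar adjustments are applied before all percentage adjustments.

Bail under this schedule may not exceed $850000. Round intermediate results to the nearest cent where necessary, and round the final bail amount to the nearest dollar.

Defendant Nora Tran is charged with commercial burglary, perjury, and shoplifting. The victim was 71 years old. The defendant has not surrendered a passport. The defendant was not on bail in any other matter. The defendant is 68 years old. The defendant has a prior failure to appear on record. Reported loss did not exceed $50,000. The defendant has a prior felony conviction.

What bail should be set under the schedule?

$143910

Base amounts from the schedule: commercial burglary $92500; perjury $26800; shoplifting $5300.
Stacking rule: use the highest base only. Highest is commercial burglary at $92500. Combined base = $92500.
Age 65 or older (−$18250 flat): $92500 − $18250 = $74250.
Any prior felony conviction (+$7750 flat): $74250 + $7750 = $82000.
Prior failure to appear (+35%): $82000 × 1.35 = $110700.
Offense involved a victim aged 65 or older (+30%): $110700 × 1.3 = $143910.
$143910 is within the $850000 maximum.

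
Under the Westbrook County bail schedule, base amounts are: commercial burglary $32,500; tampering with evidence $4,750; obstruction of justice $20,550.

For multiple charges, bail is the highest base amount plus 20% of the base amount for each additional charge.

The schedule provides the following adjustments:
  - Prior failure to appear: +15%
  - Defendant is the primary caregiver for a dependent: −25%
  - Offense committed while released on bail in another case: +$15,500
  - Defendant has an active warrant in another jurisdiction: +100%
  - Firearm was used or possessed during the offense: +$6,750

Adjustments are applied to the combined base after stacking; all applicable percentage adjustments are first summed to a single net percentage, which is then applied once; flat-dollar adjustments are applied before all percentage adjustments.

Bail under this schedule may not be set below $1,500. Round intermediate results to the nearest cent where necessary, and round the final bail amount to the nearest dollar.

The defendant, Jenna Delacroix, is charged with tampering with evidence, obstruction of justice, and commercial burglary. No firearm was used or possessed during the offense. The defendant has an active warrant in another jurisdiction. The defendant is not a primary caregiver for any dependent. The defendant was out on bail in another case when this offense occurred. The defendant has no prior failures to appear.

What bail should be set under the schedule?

Base amounts from the schedule: tampering with evidence $4,750; obstruction of justice $20,550; commercial burglary $32,500.
Stacking rule: highest base plus 20% of each additional charge. Highest is commercial burglary at $32,500. Additional: $4,750 × 20% = $950; $20,550 × 20% = $4,110. Combined base = $32,500 + $5,060 = $37,560.
Offense committed while released on bail in another case (+$15,500 flat): $37,560 + $15,500 = $53,060.
Defendant has an active warrant in another jurisdiction (+100%): $53,060 × 2 = $106,120.
$106,120 is at or above the $1,500 minimum.

$106,120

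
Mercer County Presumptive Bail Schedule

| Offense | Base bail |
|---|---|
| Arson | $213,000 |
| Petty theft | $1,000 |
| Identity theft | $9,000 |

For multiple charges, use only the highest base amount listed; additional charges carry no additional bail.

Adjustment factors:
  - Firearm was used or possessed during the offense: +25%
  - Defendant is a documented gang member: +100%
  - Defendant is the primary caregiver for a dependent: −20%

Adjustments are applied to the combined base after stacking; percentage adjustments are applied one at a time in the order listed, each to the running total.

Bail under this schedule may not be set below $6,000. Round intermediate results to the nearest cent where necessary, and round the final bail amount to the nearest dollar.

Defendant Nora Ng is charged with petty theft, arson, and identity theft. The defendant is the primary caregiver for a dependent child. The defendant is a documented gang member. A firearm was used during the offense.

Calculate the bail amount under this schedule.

$426,000

Base amounts from the schedule: petty theft $1,000; arson $213,000; identity theft $9,000.
Stacking rule: use the highest base only. Highest is arson at $213,000. Combined base = $213,000.
Firearm was used or possessed during the offense (+25%): $213,000 × 1.25 = $266,250.
Defendant is a documented gang member (+100%): $266,250 × 2 = $532,500.
Defendant is the primary caregiver for a dependent (−20%): $532,500 × 0.8 = $426,000.
$426,000 is at or above the $6,000 minimum.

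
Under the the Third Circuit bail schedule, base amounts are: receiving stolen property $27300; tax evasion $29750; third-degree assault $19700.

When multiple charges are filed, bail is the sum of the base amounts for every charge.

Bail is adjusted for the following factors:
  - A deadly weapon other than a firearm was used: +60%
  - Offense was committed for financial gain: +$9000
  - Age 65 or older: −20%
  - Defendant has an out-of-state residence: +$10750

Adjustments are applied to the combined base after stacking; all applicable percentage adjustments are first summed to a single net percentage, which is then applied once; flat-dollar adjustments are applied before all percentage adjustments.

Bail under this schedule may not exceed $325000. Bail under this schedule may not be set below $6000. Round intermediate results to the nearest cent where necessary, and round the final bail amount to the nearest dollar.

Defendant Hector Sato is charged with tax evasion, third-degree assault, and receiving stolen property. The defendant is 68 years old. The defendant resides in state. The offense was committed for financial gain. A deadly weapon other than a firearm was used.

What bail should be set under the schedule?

$120050

Base amounts from the schedule: tax evasion $29750; third-degree assault $19700; receiving stolen property $27300.
Stacking rule: sum of all bases. $29750 + $19700 + $27300 = $76750.
Offense was committed for financial gain (+$9000 flat): $76750 + $9000 = $85750.
Net percentage adjustment: +60% −20% = +40%. $85750 × 1.4 = $120050.
$120050 is within the $325000 maximum.
$120050 is at or above the $6000 minimum.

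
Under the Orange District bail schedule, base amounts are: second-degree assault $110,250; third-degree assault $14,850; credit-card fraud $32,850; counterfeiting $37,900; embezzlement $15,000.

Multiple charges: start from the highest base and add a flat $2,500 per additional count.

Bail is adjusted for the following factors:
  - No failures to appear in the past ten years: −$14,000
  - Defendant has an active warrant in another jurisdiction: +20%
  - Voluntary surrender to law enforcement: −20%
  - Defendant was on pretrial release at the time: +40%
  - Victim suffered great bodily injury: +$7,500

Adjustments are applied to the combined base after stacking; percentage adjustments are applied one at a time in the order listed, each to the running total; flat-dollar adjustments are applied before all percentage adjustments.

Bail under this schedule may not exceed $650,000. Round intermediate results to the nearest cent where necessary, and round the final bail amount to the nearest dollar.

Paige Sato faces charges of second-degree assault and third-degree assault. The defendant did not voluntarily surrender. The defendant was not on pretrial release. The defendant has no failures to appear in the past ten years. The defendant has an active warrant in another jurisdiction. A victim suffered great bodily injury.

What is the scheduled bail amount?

$127,500

Base amounts from the schedule: second-degree assault $110,250; third-degree assault $14,850.
Stacking rule: highest base plus $2,500 per additional charge. Highest is second-degree assault at $110,250; 1 additional charge → +$2,500. Combined base = $112,750.
No failures to appear in the past ten years (−$14,000 flat): $112,750 − $14,000 = $98,750.
Victim suffered great bodily injury (+$7,500 flat): $98,750 + $7,500 = $106,250.
Defendant has an active warrant in another jurisdiction (+20%): $106,250 × 1.2 = $127,500.
$127,500 is within the $650,000 maximum.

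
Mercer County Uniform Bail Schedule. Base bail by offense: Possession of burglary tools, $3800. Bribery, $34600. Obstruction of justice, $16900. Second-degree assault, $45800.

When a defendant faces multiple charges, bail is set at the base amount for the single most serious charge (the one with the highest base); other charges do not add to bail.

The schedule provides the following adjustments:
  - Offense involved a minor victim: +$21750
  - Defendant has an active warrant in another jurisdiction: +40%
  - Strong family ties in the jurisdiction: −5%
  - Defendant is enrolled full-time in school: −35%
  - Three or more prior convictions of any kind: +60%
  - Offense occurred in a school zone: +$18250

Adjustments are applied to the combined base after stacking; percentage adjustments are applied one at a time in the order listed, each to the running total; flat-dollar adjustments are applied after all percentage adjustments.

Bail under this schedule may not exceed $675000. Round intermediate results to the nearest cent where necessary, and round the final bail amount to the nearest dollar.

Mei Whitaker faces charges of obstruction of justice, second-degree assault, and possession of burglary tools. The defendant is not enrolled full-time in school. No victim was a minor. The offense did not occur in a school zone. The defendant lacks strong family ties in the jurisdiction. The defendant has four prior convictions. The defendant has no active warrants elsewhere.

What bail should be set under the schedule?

$73280

Base amounts from the schedule: obstruction of justice $16900; second-degree assault $45800; possession of burglary tools $3800.
Stacking rule: use the highest base only. Highest is second-degree assault at $45800. Combined base = $45800.
Three or more prior convictions of any kind (+60%): $45800 × 1.6 = $73280.
$73280 is within the $675000 maximum.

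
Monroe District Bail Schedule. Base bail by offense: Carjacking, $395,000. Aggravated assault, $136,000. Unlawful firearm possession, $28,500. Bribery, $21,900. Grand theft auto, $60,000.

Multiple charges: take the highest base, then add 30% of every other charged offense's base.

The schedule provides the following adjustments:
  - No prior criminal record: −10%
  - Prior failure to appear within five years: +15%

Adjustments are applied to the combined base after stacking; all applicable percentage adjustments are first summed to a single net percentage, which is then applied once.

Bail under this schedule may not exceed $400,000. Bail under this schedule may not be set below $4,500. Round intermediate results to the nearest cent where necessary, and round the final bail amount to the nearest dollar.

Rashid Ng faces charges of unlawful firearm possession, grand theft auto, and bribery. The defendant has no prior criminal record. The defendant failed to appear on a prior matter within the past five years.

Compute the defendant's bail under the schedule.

$78,876

Base amounts from the schedule: unlawful firearm possession $28,500; grand theft auto $60,000; bribery $21,900.
Stacking rule: highest base plus 30% of each additional charge. Highest is grand theft auto at $60,000. Additional: $28,500 × 30% = $8,550; $21,900 × 30% = $6,570. Combined base = $60,000 + $15,120 = $75,120.
Net percentage adjustment: −10% +15% = +5%. $75,120 × 1.05 = $78,876.
$78,876 is within the $400,000 maximum.
$78,876 is at or above the $4,500 minimum.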